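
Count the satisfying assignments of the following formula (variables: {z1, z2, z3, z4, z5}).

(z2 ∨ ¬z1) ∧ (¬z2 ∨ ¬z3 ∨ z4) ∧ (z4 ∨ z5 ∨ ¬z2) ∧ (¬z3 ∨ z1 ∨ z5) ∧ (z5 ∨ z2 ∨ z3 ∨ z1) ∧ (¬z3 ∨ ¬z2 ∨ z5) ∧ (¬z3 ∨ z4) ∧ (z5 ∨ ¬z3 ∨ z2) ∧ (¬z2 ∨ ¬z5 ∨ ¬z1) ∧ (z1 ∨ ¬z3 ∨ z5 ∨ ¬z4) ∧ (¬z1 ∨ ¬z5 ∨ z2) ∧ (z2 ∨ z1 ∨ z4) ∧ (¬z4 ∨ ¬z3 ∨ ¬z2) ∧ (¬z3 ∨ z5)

There are 2^5 = 32 truth assignments over (z1, z2, z3, z4, z5).
Split on z2. With z2 = True, the clauses containing z2 are satisfied and ¬z2 drops from the rest; 4 of the 2^4 = 16 assignments to the other variables satisfy what remains.
With z2 = False, by the same count on the reduced clause set, 2 assignments work.
Total: 4 + 2 = 6.

6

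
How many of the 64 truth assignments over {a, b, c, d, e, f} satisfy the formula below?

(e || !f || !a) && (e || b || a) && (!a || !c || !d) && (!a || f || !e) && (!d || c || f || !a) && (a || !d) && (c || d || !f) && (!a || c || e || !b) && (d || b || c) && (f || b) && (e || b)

There are 2^6 = 64 truth assignments over (a, b, c, d, e, f).
Split on c. With c = true, the clauses containing c are satisfied and !c drops from the rest; 8 of the 2^5 = 32 assignments to the other variables satisfy what remains.
With c = false, by the same count on the reduced clause set, 4 assignments work.
(One model: a=F, b=F, c=T, d=F, e=T, f=T.)
Total: 8 + 4 = 12.

12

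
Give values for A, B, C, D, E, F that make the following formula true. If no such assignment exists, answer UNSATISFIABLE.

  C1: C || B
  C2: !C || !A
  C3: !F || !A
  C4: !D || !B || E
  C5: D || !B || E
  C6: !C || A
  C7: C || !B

UNSATISFIABLE

Suppose C = true.
Unit clause (!A) forces A = false.
That conflicts with the unit clause (A).
That branch fails; take C = false instead.
Unit clause (B) forces B = true.
That conflicts with the unit clause (!B).
Either choice for C ends in contradiction.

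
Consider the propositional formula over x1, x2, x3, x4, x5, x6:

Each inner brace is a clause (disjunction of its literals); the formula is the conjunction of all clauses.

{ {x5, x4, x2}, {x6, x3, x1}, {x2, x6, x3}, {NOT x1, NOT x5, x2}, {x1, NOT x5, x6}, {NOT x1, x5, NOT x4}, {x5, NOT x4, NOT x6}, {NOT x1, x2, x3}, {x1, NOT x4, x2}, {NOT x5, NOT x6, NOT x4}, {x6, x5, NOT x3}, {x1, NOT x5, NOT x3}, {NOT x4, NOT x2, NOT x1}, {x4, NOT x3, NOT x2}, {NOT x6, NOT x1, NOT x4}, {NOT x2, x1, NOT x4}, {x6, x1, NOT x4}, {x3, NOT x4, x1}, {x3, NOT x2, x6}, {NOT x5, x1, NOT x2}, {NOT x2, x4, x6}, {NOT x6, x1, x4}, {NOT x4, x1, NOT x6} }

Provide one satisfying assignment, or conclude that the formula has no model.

x1=true,  x2=true,  x3=false,  x4=false,  x5=true,  x6=true

Case x5 = true:
Case x1 = true:
Unit clause (x2) forces x2 = true.
Unit clause (NOT x4) forces x4 = false.
Unit clause (NOT x3) forces x3 = false.
Unit clause (x6) forces x6 = true.
All clauses are satisfied.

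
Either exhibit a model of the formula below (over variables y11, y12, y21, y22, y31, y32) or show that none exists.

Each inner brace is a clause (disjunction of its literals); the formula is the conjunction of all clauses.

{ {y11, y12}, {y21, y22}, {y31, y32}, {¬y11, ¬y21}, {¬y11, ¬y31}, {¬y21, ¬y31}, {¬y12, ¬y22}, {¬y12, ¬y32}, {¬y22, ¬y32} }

UNSATISFIABLE

Branch on y11: set y11 = True.
From the singleton clause (¬y21), y21 = False.
From the singleton clause (y22), y22 = True.
From the singleton clause (¬y31), y31 = False.
From the singleton clause (y32), y32 = True.
Now (¬y32) is unsatisfied and unit — conflict.
That branch fails; take y11 = False instead.
From the singleton clause (y12), y12 = True.
From the singleton clause (¬y22), y22 = False.
From the singleton clause (y21), y21 = True.
From the singleton clause (¬y31), y31 = False.
From the singleton clause (y32), y32 = True.
Now (¬y32) is unsatisfied and unit — conflict.
Neither y11 = True nor y11 = False works.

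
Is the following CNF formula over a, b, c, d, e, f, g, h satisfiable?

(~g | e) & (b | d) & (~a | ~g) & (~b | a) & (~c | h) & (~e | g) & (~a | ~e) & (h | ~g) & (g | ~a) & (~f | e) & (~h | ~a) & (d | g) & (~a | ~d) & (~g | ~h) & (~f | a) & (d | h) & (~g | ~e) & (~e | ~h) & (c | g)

Branch on g: set g = 0.
From the singleton clause (~e), e = 0.
From the singleton clause (~a), a = 0.
From the singleton clause (~b), b = 0.
From the singleton clause (d), d = 1.
From the singleton clause (~f), f = 0.
From the singleton clause (c), c = 1.
From the singleton clause (h), h = 1.
This assignment satisfies each clause.
A satisfying assignment: a: 0; b: 0; c: 1; d: 1; e: 0; f: 0; g: 0; h: 1.

Satisfiable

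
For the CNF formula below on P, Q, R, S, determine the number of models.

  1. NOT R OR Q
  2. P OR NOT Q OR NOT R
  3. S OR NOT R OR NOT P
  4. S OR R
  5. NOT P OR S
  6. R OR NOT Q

3

There are 2^4 = 16 truth assignments over (P, Q, R, S).
Split on P. With P = true, the clauses containing P are satisfied and NOT P drops from the rest; 2 of the 2^3 = 8 assignments to the other variables satisfy what remains.
With P = false, by the same count on the reduced clause set, 1 assignment works.
(One model: P=F, Q=F, R=F, S=T.)
Total: 2 + 1 = 3.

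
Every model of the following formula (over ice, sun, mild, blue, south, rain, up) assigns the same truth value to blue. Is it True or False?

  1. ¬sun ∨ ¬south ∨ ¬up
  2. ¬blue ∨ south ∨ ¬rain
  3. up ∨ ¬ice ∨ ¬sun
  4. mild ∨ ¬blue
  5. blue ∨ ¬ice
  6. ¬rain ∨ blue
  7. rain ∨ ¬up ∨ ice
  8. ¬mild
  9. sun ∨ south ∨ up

Suppose blue = True.
(mild) alone gives mild = True.
But (¬mild) is also a unit clause — contradiction.
So every satisfying assignment has blue = False.

False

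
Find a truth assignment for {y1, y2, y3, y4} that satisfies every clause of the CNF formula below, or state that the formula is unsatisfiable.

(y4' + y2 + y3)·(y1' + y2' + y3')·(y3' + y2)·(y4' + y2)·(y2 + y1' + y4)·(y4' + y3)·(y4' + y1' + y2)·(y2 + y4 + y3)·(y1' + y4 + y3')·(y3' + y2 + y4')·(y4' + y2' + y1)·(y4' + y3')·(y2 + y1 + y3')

y1=1, y2=1, y3=0, y4=0

Try y3 = 0.
(y4') alone gives y4 = 0.
(y2) alone gives y2 = 1.
Every clause is now satisfied; y1 is unconstrained.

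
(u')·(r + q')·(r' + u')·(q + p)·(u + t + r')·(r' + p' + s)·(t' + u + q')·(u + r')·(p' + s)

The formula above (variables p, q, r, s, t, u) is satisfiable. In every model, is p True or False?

Suppose p = 0.
From the singleton clause (u'), u = 0.
From the singleton clause (q), q = 1.
From the singleton clause (r), r = 1.
Now (r') is unsatisfied and unit — conflict.
So every satisfying assignment has p = True.

True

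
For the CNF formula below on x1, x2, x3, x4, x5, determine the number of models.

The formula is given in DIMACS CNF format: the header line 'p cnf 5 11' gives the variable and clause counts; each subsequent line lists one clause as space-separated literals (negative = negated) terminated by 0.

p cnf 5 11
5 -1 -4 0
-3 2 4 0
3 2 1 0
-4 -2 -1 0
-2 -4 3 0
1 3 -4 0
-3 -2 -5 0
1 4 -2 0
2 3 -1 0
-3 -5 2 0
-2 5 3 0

There are 2^5 = 32 truth assignments over (x1, x2, x3, x4, x5).
Split on x4. With x4 = True, the clauses containing x4 are satisfied and ¬x4 drops from the rest; 2 of the 2^4 = 16 assignments to the other variables satisfy what remains.
With x4 = False, by the same count on the reduced clause set, 2 assignments work.
(One model: x1=F, x2=F, x3=T, x4=T, x5=F.)
Total: 2 + 2 = 4.

4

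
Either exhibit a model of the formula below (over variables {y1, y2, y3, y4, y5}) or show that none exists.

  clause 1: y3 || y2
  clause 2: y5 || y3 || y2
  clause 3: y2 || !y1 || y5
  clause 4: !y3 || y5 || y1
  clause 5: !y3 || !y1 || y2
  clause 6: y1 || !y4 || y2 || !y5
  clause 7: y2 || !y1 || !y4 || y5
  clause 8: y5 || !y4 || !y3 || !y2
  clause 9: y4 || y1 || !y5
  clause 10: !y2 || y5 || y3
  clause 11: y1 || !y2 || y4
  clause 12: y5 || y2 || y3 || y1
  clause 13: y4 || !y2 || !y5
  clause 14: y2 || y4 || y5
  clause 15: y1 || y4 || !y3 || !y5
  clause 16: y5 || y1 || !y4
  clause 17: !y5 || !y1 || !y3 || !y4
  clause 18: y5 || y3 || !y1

Branch on y3: set y3 = false.
The clause (y2) is unit, so y2 = true.
The clause (y5) is unit, so y5 = true.
The clause (y4) is unit, so y4 = true.
No clause remains; y1 is free.

y1: false,  y2: true,  y3: false,  y4: true,  y5: true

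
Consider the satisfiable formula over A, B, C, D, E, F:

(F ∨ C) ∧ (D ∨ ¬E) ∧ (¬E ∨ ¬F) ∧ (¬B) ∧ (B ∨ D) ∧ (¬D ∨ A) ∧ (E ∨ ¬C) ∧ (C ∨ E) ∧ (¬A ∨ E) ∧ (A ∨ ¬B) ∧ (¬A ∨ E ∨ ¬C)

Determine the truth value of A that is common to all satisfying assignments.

True

Suppose A = False.
Unit clause (¬B) forces B = False.
Unit clause (D) forces D = True.
That conflicts with the unit clause (¬D).
So every satisfying assignment has A = True.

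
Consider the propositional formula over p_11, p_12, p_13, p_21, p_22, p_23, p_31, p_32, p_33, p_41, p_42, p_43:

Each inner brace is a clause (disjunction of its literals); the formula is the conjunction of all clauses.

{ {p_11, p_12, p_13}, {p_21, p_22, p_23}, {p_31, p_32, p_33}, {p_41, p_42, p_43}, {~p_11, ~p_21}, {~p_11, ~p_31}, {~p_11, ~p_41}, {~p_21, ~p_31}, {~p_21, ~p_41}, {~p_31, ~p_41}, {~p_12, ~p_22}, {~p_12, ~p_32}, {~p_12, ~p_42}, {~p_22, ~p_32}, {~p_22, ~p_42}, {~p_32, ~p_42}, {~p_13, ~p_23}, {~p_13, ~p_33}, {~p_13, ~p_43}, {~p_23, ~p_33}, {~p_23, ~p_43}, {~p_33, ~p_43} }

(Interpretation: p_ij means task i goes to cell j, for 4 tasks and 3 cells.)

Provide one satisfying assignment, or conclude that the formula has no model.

Case p_11 = 0:
Case p_12 = 1:
The clause (~p_22) is unit, so p_22 = 0.
The clause (~p_32) is unit, so p_32 = 0.
The clause (~p_42) is unit, so p_42 = 0.
Case p_21 = 1:
The clause (~p_31) is unit, so p_31 = 0.
The clause (p_33) is unit, so p_33 = 1.
The clause (~p_41) is unit, so p_41 = 0.
The clause (p_43) is unit, so p_43 = 1.
Now (~p_43) is unsatisfied and unit — conflict.
So p_21 must be the other value — set p_21 = 0.
The clause (p_23) is unit, so p_23 = 1.
The clause (~p_13) is unit, so p_13 = 0.
The clause (~p_33) is unit, so p_33 = 0.
The clause (p_31) is unit, so p_31 = 1.
The clause (~p_41) is unit, so p_41 = 0.
The clause (p_43) is unit, so p_43 = 1.
Now (~p_43) is unsatisfied and unit — conflict.
Neither p_21 = 1 nor p_21 = 0 works.
So p_12 must be the other value — set p_12 = 0.
The clause (p_13) is unit, so p_13 = 1.
The clause (~p_23) is unit, so p_23 = 0.
The clause (~p_33) is unit, so p_33 = 0.
The clause (~p_43) is unit, so p_43 = 0.
Case p_21 = 1:
The clause (~p_31) is unit, so p_31 = 0.
The clause (p_32) is unit, so p_32 = 1.
The clause (~p_41) is unit, so p_41 = 0.
The clause (p_42) is unit, so p_42 = 1.
Now (~p_42) is unsatisfied and unit — conflict.
So p_21 must be the other value — set p_21 = 0.
The clause (p_22) is unit, so p_22 = 1.
The clause (~p_32) is unit, so p_32 = 0.
The clause (p_31) is unit, so p_31 = 1.
The clause (~p_41) is unit, so p_41 = 0.
The clause (p_42) is unit, so p_42 = 1.
Now (~p_42) is unsatisfied and unit — conflict.
Neither p_21 = 1 nor p_21 = 0 works.
Neither p_12 = 1 nor p_12 = 0 works.
So p_11 must be the other value — set p_11 = 1.
The clause (~p_21) is unit, so p_21 = 0.
The clause (~p_31) is unit, so p_31 = 0.
The clause (~p_41) is unit, so p_41 = 0.
Case p_22 = 1:
The clause (~p_12) is unit, so p_12 = 0.
The clause (~p_32) is unit, so p_32 = 0.
The clause (p_33) is unit, so p_33 = 1.
The clause (~p_42) is unit, so p_42 = 0.
The clause (p_43) is unit, so p_43 = 1.
Now (~p_43) is unsatisfied and unit — conflict.
So p_22 must be the other value — set p_22 = 0.
The clause (p_23) is unit, so p_23 = 1.
The clause (~p_13) is unit, so p_13 = 0.
The clause (~p_33) is unit, so p_33 = 0.
The clause (p_32) is unit, so p_32 = 1.
The clause (~p_12) is unit, so p_12 = 0.
The clause (~p_42) is unit, so p_42 = 0.
The clause (p_43) is unit, so p_43 = 1.
Now (~p_43) is unsatisfied and unit — conflict.
Neither p_22 = 1 nor p_22 = 0 works.
Neither p_11 = 1 nor p_11 = 0 works.

UNSATISFIABLE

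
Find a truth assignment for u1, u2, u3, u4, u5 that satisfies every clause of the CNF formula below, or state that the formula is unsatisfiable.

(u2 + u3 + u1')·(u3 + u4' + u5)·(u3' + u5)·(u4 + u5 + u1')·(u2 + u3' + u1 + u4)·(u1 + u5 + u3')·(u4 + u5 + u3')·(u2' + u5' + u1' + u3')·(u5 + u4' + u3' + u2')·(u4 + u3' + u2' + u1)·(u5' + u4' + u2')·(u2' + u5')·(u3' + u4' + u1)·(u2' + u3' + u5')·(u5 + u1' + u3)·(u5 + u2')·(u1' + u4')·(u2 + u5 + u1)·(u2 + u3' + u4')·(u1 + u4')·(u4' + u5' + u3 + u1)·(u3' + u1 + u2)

u1 ↦ 0,  u2 ↦ 0,  u3 ↦ 0,  u4 ↦ 0,  u5 ↦ 1

Case u3 = 0:
Case u2 = 0:
The clause (u1') is unit, so u1 = 0.
The clause (u5) is unit, so u5 = 1.
The clause (u4') is unit, so u4 = 0.
This assignment satisfies each clause.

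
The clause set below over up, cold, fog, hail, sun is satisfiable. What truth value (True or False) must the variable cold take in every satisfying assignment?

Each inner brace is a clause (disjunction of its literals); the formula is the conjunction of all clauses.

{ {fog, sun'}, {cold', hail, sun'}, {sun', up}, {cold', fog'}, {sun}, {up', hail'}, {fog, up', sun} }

False

Suppose cold = 1.
From the singleton clause (fog'), fog = 0.
From the singleton clause (sun'), sun = 0.
Now (sun) is unsatisfied and unit — conflict.
So every satisfying assignment has cold = False.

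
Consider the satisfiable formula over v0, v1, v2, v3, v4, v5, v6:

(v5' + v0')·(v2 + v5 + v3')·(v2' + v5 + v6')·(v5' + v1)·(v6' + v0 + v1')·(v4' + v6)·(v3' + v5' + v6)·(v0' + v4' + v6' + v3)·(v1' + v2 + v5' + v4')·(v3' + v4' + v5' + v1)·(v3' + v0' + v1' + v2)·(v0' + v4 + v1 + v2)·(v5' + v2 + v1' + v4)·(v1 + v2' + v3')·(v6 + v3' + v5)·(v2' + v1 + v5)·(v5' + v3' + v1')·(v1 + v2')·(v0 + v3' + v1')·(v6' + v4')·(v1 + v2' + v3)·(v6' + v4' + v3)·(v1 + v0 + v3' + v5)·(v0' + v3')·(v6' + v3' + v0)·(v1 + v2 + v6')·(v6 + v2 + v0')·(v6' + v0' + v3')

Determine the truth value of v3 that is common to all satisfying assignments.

False

Suppose v3 = 1.
The clause (v0') is unit, so v0 = 0.
The clause (v1') is unit, so v1 = 0.
The clause (v5') is unit, so v5 = 0.
That conflicts with the unit clause (v5).
So every satisfying assignment has v3 = False.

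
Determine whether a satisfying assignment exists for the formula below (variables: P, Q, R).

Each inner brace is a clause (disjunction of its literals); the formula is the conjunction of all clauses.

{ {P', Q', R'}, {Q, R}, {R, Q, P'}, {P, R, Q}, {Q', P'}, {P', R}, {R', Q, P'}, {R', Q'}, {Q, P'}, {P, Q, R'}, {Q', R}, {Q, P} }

Case Q = 1:
From the singleton clause (P'), P = 0.
From the singleton clause (R'), R = 0.
But (R) is also a unit clause — contradiction.
Backtrack on Q: now try Q = 0.
From the singleton clause (R), R = 1.
From the singleton clause (P'), P = 0.
But (P) is also a unit clause — contradiction.
Neither Q = 1 nor Q = 0 works.
No assignment satisfies every clause.

No, unsatisfiable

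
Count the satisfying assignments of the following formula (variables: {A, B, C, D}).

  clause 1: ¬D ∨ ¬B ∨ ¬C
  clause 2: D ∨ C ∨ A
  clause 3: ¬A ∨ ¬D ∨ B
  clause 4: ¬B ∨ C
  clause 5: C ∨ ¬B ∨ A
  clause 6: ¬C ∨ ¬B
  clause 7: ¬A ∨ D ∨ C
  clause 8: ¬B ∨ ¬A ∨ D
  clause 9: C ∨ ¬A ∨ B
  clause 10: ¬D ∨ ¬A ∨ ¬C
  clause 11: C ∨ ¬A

There are 2^4 = 16 truth assignments over (A, B, C, D).
Check each against the 11 clauses (columns in the order A, B, C, D):
  F F F F  ✗ fails (D ∨ C ∨ A)
  F F F T  ✓ satisfies all
  F F T F  ✓ satisfies all
  F F T T  ✓ satisfies all
  F T F F  ✗ fails (D ∨ C ∨ A)
  F T F T  ✗ fails (¬B ∨ C)
  F T T F  ✗ fails (¬C ∨ ¬B)
  F T T T  ✗ fails (¬D ∨ ¬B ∨ ¬C)
  T F F F  ✗ fails (¬A ∨ D ∨ C)
  T F F T  ✗ fails (¬A ∨ ¬D ∨ B)
  T F T F  ✓ satisfies all
  T F T T  ✗ fails (¬A ∨ ¬D ∨ B)
  T T F F  ✗ fails (¬B ∨ C)
  T T F T  ✗ fails (¬B ∨ C)
  T T T F  ✗ fails (¬C ∨ ¬B)
  T T T T  ✗ fails (¬D ∨ ¬B ∨ ¬C)
4 of the 16 rows are models.

4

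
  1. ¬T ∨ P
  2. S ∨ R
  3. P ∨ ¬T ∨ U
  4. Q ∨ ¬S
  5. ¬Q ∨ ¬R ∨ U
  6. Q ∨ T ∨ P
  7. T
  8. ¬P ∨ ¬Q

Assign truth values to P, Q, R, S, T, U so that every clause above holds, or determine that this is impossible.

P: True,  Q: False,  R: True,  S: False,  T: True,  U: False

Unit clause (T) forces T = True.
Unit clause (P) forces P = True.
Unit clause (¬Q) forces Q = False.
Unit clause (¬S) forces S = False.
Unit clause (R) forces R = True.
Every clause is now satisfied; U is unconstrained.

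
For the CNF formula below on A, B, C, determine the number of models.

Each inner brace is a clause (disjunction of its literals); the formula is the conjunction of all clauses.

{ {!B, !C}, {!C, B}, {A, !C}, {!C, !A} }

4

There are 2^3 = 8 truth assignments over (A, B, C).
Check each against the 4 clauses (columns in the order A, B, C):
  F F F  ✓ satisfies all
  F F T  ✗ fails (!C || B)
  F T F  ✓ satisfies all
  F T T  ✗ fails (!B || !C)
  T F F  ✓ satisfies all
  T F T  ✗ fails (!C || B)
  T T F  ✓ satisfies all
  T T T  ✗ fails (!B || !C)
4 of the 8 rows are models.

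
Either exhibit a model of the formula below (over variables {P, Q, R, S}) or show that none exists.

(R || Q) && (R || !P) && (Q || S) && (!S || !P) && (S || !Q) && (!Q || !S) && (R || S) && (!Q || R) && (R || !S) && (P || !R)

UNSATISFIABLE

Case R = true:
(P) alone gives P = true.
(!S) alone gives S = false.
(Q) alone gives Q = true.
Now (!Q) is unsatisfied and unit — conflict.
That branch fails; take R = false instead.
(Q) alone gives Q = true.
Now (!Q) is unsatisfied and unit — conflict.
Both values of R lead to a conflict.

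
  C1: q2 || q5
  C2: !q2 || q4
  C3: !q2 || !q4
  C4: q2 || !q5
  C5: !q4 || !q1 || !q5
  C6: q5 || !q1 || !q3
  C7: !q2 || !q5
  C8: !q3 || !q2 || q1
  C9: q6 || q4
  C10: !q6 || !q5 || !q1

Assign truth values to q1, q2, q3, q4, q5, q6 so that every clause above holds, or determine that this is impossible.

UNSATISFIABLE

Case q2 = true:
(q4) alone gives q4 = true.
Now (!q4) is unsatisfied and unit — conflict.
Undo q2 and try q2 = false.
(q5) alone gives q5 = true.
Now (!q5) is unsatisfied and unit — conflict.
Both values of q2 lead to a conflict.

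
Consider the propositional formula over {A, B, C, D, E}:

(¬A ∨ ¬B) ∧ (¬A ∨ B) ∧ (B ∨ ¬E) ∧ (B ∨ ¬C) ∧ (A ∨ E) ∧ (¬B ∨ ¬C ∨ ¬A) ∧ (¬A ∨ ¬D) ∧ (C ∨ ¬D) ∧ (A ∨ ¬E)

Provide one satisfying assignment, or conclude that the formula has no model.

Try A = False.
Unit clause (E) forces E = True.
Now (¬E) is unsatisfied and unit — conflict.
That branch fails; take A = True instead.
Unit clause (¬B) forces B = False.
Now (B) is unsatisfied and unit — conflict.
Neither A = True nor A = False works.

UNSATISFIABLE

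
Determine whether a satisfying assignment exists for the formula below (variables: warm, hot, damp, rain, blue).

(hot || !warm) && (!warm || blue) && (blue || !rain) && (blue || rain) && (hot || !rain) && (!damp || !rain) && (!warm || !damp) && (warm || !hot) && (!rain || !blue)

Yes

Branch on hot: set hot = false.
(!warm) alone gives warm = false.
(!rain) alone gives rain = false.
(blue) alone gives blue = true.
No clause remains; damp is free.
A satisfying assignment: warm ↦ false,  hot ↦ false,  damp ↦ true,  rain ↦ false,  blue ↦ true.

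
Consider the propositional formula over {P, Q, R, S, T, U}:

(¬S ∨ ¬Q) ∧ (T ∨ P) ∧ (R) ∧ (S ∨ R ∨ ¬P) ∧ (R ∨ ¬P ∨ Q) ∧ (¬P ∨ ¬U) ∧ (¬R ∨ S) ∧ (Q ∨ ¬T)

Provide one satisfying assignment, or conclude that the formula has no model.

Unit clause (R) forces R = True.
Unit clause (S) forces S = True.
Unit clause (¬Q) forces Q = False.
Unit clause (¬T) forces T = False.
Unit clause (P) forces P = True.
Unit clause (¬U) forces U = False.
All clauses are satisfied.

P: True, Q: False, R: True, S: True, T: False, U: False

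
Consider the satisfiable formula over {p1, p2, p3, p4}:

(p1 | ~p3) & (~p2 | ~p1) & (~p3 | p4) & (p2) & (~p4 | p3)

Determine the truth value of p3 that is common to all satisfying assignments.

False

Suppose p3 = 1.
(p1) alone gives p1 = 1.
(~p2) alone gives p2 = 0.
Now (p2) is unsatisfied and unit — conflict.
So every satisfying assignment has p3 = False.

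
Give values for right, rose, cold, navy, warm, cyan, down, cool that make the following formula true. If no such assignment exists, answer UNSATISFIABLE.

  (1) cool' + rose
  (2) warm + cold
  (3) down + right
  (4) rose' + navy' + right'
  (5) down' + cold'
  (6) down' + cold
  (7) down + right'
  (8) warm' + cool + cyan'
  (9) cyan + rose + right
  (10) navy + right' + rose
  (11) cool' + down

UNSATISFIABLE

Branch on cool: set cool = 0.
Branch on warm: set warm = 1.
From the singleton clause (cyan'), cyan = 0.
Branch on down: set down = 1.
From the singleton clause (cold'), cold = 0.
That conflicts with the unit clause (cold).
Undo down and try down = 0.
From the singleton clause (right), right = 1.
That conflicts with the unit clause (right').
Neither down = 1 nor down = 0 works.
Undo warm and try warm = 0.
From the singleton clause (cold), cold = 1.
From the singleton clause (down'), down = 0.
From the singleton clause (right), right = 1.
That conflicts with the unit clause (right').
Neither warm = 1 nor warm = 0 works.
Undo cool and try cool = 1.
From the singleton clause (rose), rose = 1.
From the singleton clause (down), down = 1.
From the singleton clause (cold'), cold = 0.
That conflicts with the unit clause (cold).
Neither cool = 1 nor cool = 0 works.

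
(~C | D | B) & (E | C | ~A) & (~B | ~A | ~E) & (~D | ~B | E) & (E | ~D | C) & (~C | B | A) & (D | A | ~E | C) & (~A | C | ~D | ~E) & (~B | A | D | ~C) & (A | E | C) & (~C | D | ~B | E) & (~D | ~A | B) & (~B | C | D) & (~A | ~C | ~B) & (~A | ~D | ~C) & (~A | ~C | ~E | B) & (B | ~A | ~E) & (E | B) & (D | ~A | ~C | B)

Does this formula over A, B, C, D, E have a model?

Satisfiable

Branch on E: set E = 1.
Branch on B: set B = 0.
From the singleton clause (~A), A = 0.
From the singleton clause (~C), C = 0.
From the singleton clause (D), D = 1.
Every clause now holds.
A satisfying assignment: A ↦ 0,  B ↦ 0,  C ↦ 0,  D ↦ 1,  E ↦ 1.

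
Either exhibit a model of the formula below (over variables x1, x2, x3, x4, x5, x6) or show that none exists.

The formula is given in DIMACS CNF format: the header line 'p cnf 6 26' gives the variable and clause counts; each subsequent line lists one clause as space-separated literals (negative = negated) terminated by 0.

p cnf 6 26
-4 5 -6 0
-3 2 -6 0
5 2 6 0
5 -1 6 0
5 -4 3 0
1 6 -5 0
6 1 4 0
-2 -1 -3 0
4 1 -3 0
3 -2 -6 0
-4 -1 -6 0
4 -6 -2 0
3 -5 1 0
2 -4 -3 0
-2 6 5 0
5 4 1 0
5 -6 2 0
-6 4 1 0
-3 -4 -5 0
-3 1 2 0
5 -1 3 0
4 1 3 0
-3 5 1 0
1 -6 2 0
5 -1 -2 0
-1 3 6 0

x1 ↦ True, x2 ↦ False, x3 ↦ False, x4 ↦ False, x5 ↦ True, x6 ↦ True

Suppose x4 = False.
Suppose x6 = True.
The clause (¬x2) is unit, so x2 = False.
The clause (¬x3) is unit, so x3 = False.
The clause (x5) is unit, so x5 = True.
The clause (x1) is unit, so x1 = True.
All clauses are satisfied.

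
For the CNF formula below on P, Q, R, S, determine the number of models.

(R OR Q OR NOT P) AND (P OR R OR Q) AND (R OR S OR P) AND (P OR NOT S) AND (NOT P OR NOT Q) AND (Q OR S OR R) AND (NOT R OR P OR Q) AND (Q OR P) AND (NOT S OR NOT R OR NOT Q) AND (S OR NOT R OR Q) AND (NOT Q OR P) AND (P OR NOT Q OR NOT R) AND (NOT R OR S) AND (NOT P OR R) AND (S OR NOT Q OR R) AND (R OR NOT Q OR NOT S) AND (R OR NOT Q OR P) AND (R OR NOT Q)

1

There are 2^4 = 16 truth assignments over (P, Q, R, S).
Check each against the 18 clauses (columns in the order P, Q, R, S):
  F F F F  ✗ fails (P OR R OR Q)
  F F F T  ✗ fails (P OR R OR Q)
  F F T F  ✗ fails (NOT R OR P OR Q)
  F F T T  ✗ fails (P OR NOT S)
  F T F F  ✗ fails (R OR S OR P)
  F T F T  ✗ fails (P OR NOT S)
  F T T F  ✗ fails (NOT Q OR P)
  F T T T  ✗ fails (P OR NOT S)
  T F F F  ✗ fails (R OR Q OR NOT P)
  T F F T  ✗ fails (R OR Q OR NOT P)
  T F T F  ✗ fails (S OR NOT R OR Q)
  T F T T  ✓ satisfies all
  T T F F  ✗ fails (NOT P OR NOT Q)
  T T F T  ✗ fails (NOT P OR NOT Q)
  T T T F  ✗ fails (NOT P OR NOT Q)
  T T T T  ✗ fails (NOT P OR NOT Q)
1 of the 16 rows is a model.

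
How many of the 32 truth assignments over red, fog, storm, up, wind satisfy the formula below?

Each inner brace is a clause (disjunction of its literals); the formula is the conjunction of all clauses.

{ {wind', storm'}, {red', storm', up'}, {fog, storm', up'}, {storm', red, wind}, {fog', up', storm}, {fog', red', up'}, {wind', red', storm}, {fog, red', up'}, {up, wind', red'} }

10

There are 2^5 = 32 truth assignments over (red, fog, storm, up, wind).
Split on up. With up = 1, the clauses containing up are satisfied and up' drops from the rest; 2 of the 2^4 = 16 assignments to the other variables satisfy what remains.
With up = 0, by the same count on the reduced clause set, 8 assignments work.
Total: 2 + 8 = 10.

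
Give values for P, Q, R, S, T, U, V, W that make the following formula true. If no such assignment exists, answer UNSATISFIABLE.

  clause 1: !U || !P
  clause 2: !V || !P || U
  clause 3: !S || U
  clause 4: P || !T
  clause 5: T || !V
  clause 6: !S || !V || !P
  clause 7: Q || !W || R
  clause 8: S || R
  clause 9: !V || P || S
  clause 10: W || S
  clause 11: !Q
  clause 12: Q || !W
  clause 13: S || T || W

Unit clause (!Q) forces Q = false.
Unit clause (!W) forces W = false.
Unit clause (S) forces S = true.
Unit clause (U) forces U = true.
Unit clause (!P) forces P = false.
Unit clause (!T) forces T = false.
Unit clause (!V) forces V = false.
No clause remains; R is free.

P: false,  Q: false,  R: true,  S: true,  T: false,  U: true,  V: false,  W: false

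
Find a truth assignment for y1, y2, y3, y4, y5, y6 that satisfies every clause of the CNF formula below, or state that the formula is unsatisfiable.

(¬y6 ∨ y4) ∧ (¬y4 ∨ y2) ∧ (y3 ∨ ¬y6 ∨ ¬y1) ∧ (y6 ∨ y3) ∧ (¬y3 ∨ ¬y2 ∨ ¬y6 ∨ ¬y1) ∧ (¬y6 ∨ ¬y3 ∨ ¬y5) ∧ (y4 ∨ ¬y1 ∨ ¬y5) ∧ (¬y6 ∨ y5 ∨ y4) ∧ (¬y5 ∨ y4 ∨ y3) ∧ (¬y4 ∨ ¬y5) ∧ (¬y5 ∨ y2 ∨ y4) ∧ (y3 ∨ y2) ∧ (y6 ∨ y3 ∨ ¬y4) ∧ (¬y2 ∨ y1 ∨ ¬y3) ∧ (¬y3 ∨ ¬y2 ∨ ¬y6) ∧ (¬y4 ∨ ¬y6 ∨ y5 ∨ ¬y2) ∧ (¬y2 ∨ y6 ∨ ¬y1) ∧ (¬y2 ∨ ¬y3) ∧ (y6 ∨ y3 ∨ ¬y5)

y1=True,  y2=False,  y3=True,  y4=False,  y5=False,  y6=False

Case y6 = False:
From the singleton clause (y3), y3 = True.
From the singleton clause (¬y2), y2 = False.
From the singleton clause (¬y4), y4 = False.
From the singleton clause (¬y5), y5 = False.
Every clause is now satisfied; y1 is unconstrained.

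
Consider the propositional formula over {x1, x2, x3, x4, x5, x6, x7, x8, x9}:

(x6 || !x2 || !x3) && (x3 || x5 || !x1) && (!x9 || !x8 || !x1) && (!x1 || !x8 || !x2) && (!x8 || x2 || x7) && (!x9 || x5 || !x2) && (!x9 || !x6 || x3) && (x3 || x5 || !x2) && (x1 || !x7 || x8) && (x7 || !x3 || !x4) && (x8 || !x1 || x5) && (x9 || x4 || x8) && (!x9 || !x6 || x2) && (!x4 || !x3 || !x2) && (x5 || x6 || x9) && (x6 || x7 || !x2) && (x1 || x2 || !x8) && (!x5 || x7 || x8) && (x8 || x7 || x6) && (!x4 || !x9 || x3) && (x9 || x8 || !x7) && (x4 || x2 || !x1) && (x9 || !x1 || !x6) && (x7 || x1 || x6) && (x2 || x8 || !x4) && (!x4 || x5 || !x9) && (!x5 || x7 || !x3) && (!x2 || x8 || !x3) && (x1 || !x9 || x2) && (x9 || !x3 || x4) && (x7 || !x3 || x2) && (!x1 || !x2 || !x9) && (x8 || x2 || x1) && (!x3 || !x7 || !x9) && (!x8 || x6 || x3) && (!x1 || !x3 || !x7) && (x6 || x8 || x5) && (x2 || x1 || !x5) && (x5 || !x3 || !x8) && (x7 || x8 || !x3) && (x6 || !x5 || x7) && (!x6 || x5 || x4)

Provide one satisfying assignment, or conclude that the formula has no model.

x1: false; x2: true; x3: false; x4: false; x5: true; x6: true; x7: false; x8: true; x9: false

Try x6 = true.
Try x9 = false.
From the singleton clause (!x1), x1 = false.
Try x7 = false.
Try x8 = true.
From the singleton clause (x2), x2 = true.
Try x3 = false.
From the singleton clause (x5), x5 = true.
All clauses hold; x4 can take either value.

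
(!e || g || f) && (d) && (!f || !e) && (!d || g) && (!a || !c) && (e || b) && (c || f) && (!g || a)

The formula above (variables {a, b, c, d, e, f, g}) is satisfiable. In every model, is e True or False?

Suppose e = true.
The clause (d) is unit, so d = true.
The clause (!f) is unit, so f = false.
The clause (g) is unit, so g = true.
The clause (c) is unit, so c = true.
The clause (!a) is unit, so a = false.
But (a) is also a unit clause — contradiction.
So every satisfying assignment has e = False.

False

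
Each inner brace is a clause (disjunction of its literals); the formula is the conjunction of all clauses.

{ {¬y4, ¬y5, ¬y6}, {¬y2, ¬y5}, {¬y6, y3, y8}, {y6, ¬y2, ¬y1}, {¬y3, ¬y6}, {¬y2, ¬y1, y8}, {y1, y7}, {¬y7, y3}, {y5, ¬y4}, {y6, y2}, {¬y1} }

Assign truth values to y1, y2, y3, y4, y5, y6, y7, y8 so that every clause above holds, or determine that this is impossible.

The clause (¬y1) is unit, so y1 = False.
The clause (y7) is unit, so y7 = True.
The clause (y3) is unit, so y3 = True.
The clause (¬y6) is unit, so y6 = False.
The clause (y2) is unit, so y2 = True.
The clause (¬y5) is unit, so y5 = False.
The clause (¬y4) is unit, so y4 = False.
No clause remains; y8 is free.

y1=False; y2=True; y3=True; y4=False; y5=False; y6=False; y7=True; y8=False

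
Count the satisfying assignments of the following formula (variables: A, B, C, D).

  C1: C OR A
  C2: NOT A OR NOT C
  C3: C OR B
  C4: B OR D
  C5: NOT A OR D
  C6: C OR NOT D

3

There are 2^4 = 16 truth assignments over (A, B, C, D).
Split on A. With A = true, the clauses containing A are satisfied and NOT A drops from the rest; 0 of the 2^3 = 8 assignments to the other variables satisfy what remains.
With A = false, by the same count on the reduced clause set, 3 assignments work.
Total: 0 + 3 = 3.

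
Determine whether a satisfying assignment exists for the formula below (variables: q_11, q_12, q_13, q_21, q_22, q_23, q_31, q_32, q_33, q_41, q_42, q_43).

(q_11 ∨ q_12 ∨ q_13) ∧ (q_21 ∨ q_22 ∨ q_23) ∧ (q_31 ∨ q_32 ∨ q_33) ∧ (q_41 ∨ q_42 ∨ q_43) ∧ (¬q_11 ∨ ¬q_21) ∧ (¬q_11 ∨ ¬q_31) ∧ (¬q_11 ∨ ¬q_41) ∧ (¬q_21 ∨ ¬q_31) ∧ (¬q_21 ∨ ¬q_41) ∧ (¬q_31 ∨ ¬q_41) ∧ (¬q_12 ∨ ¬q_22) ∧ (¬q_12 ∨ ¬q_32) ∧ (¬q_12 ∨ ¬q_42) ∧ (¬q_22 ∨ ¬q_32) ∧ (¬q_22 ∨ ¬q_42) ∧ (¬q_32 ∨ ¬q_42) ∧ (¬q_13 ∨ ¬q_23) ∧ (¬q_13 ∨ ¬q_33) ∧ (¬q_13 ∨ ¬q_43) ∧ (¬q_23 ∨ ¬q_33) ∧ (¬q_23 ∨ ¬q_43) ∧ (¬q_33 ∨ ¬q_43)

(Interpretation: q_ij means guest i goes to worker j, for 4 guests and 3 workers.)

Branch on q_11: set q_11 = False.
Branch on q_12: set q_12 = True.
From the singleton clause (¬q_22), q_22 = False.
From the singleton clause (¬q_32), q_32 = False.
From the singleton clause (¬q_42), q_42 = False.
Branch on q_21: set q_21 = True.
From the singleton clause (¬q_31), q_31 = False.
From the singleton clause (q_33), q_33 = True.
From the singleton clause (¬q_41), q_41 = False.
From the singleton clause (q_43), q_43 = True.
That conflicts with the unit clause (¬q_43).
Undo q_21 and try q_21 = False.
From the singleton clause (q_23), q_23 = True.
From the singleton clause (¬q_13), q_13 = False.
From the singleton clause (¬q_33), q_33 = False.
From the singleton clause (q_31), q_31 = True.
From the singleton clause (¬q_41), q_41 = False.
From the singleton clause (q_43), q_43 = True.
That conflicts with the unit clause (¬q_43).
Either choice for q_21 ends in contradiction.
Undo q_12 and try q_12 = False.
From the singleton clause (q_13), q_13 = True.
From the singleton clause (¬q_23), q_23 = False.
From the singleton clause (¬q_33), q_33 = False.
From the singleton clause (¬q_43), q_43 = False.
Branch on q_21: set q_21 = True.
From the singleton clause (¬q_31), q_31 = False.
From the singleton clause (q_32), q_32 = True.
From the singleton clause (¬q_41), q_41 = False.
From the singleton clause (q_42), q_42 = True.
That conflicts with the unit clause (¬q_42).
Undo q_21 and try q_21 = False.
From the singleton clause (q_22), q_22 = True.
From the singleton clause (¬q_32), q_32 = False.
From the singleton clause (q_31), q_31 = True.
From the singleton clause (¬q_41), q_41 = False.
From the singleton clause (q_42), q_42 = True.
That conflicts with the unit clause (¬q_42).
Either choice for q_21 ends in contradiction.
Either choice for q_12 ends in contradiction.
Undo q_11 and try q_11 = True.
From the singleton clause (¬q_21), q_21 = False.
From the singleton clause (¬q_31), q_31 = False.
From the singleton clause (¬q_41), q_41 = False.
Branch on q_22: set q_22 = True.
From the singleton clause (¬q_12), q_12 = False.
From the singleton clause (¬q_32), q_32 = False.
From the singleton clause (q_33), q_33 = True.
From the singleton clause (¬q_42), q_42 = False.
From the singleton clause (q_43), q_43 = True.
That conflicts with the unit clause (¬q_43).
Undo q_22 and try q_22 = False.
From the singleton clause (q_23), q_23 = True.
From the singleton clause (¬q_13), q_13 = False.
From the singleton clause (¬q_33), q_33 = False.
From the singleton clause (q_32), q_32 = True.
From the singleton clause (¬q_12), q_12 = False.
From the singleton clause (¬q_42), q_42 = False.
From the singleton clause (q_43), q_43 = True.
That conflicts with the unit clause (¬q_43).
Either choice for q_22 ends in contradiction.
Either choice for q_11 ends in contradiction.
No assignment satisfies every clause.

No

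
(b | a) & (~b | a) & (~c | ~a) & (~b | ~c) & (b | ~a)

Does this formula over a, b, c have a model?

Branch on b: set b = 1.
The clause (a) is unit, so a = 1.
The clause (~c) is unit, so c = 0.
All clauses are satisfied.
A satisfying assignment: a: 1, b: 1, c: 0.

Yes, satisfiable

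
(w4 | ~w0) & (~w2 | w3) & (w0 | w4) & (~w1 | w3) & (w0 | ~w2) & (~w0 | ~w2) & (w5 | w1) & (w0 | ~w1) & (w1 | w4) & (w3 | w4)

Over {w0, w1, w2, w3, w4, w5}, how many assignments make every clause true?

6

There are 2^6 = 64 truth assignments over (w0, w1, w2, w3, w4, w5).
Split on w4. With w4 = 1, the clauses containing w4 are satisfied and ~w4 drops from the rest; 6 of the 2^5 = 32 assignments to the other variables satisfy what remains.
With w4 = 0, by the same count on the reduced clause set, 0 assignments work.
Total: 6 + 0 = 6.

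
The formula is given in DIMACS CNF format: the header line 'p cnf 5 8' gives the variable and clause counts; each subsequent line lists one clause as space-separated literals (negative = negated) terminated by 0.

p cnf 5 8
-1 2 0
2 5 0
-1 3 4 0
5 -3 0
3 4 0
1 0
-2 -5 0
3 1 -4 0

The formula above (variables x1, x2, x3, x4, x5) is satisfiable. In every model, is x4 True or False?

True

Suppose x4 = False.
From the singleton clause (x3), x3 = True.
From the singleton clause (x5), x5 = True.
From the singleton clause (x1), x1 = True.
From the singleton clause (x2), x2 = True.
But (¬x2) is also a unit clause — contradiction.
So every satisfying assignment has x4 = True.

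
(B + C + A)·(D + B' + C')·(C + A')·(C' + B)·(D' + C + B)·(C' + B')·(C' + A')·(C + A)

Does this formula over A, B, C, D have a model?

No, unsatisfiable

Case C = 1:
The clause (B) is unit, so B = 1.
Now (B') is unsatisfied and unit — conflict.
Backtrack on C: now try C = 0.
The clause (A') is unit, so A = 0.
Now (A) is unsatisfied and unit — conflict.
Neither C = 1 nor C = 0 works.
No assignment satisfies every clause.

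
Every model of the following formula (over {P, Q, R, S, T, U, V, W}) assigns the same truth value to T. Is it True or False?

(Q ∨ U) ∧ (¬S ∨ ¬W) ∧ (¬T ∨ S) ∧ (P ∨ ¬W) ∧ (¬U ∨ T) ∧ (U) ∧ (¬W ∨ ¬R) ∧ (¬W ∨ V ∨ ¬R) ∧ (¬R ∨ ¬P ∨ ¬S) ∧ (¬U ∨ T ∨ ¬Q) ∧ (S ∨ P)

True

Suppose T = False.
Unit clause (¬U) forces U = False.
That conflicts with the unit clause (U).
So every satisfying assignment has T = True.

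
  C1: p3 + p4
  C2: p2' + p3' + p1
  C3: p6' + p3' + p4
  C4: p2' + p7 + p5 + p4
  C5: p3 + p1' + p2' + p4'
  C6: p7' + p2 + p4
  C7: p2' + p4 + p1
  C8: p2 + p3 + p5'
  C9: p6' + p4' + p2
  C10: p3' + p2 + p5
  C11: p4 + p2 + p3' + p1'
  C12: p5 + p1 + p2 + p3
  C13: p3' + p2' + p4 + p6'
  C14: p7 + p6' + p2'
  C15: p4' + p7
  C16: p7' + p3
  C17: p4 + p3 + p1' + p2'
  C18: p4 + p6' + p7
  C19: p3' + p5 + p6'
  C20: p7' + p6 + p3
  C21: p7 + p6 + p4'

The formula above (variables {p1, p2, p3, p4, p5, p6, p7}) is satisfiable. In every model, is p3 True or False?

Suppose p3 = 0.
From the singleton clause (p4), p4 = 1.
From the singleton clause (p7), p7 = 1.
But (p7') is also a unit clause — contradiction.
So every satisfying assignment has p3 = True.

True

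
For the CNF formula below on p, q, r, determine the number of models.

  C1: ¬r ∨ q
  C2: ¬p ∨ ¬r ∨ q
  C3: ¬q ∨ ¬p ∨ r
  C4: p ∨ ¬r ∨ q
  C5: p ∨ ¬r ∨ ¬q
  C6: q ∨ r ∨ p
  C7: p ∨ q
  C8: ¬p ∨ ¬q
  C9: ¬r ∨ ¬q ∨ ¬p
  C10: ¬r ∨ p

There are 2^3 = 8 truth assignments over (p, q, r).
Split on p. With p = True, the clauses containing p are satisfied and ¬p drops from the rest; 1 of the 2^2 = 4 assignments to the other variables satisfy what remains.
With p = False, by the same count on the reduced clause set, 1 assignment works.
Total: 1 + 1 = 2.

2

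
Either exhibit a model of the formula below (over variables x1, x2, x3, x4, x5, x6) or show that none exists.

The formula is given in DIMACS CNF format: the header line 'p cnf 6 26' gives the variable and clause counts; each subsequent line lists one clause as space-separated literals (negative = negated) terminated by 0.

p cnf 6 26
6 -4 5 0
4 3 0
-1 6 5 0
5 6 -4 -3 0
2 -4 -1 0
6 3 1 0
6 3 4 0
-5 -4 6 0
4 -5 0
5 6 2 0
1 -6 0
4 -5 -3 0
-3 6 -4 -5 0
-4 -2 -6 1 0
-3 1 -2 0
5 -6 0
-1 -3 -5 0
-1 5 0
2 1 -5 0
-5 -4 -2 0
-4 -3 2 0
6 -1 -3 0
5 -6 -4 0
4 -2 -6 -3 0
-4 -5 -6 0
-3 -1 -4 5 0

Try x4 = True.
Try x6 = True.
From the singleton clause (x1), x1 = True.
From the singleton clause (x2), x2 = True.
From the singleton clause (x5), x5 = True.
That conflicts with the unit clause (¬x5).
So x6 must be the other value — set x6 = False.
From the singleton clause (x5), x5 = True.
That conflicts with the unit clause (¬x5).
Neither x6 = True nor x6 = False works.
So x4 must be the other value — set x4 = False.
From the singleton clause (x3), x3 = True.
From the singleton clause (¬x5), x5 = False.
From the singleton clause (¬x6), x6 = False.
From the singleton clause (¬x1), x1 = False.
From the singleton clause (x2), x2 = True.
That conflicts with the unit clause (¬x2).
Neither x4 = True nor x4 = False works.

UNSATISFIABLE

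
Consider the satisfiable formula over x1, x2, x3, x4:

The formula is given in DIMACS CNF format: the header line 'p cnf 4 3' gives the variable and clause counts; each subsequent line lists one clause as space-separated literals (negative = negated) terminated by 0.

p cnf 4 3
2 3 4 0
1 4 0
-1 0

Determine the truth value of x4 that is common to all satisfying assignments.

Suppose x4 = False.
The clause (x1) is unit, so x1 = True.
That conflicts with the unit clause (¬x1).
So every satisfying assignment has x4 = True.

True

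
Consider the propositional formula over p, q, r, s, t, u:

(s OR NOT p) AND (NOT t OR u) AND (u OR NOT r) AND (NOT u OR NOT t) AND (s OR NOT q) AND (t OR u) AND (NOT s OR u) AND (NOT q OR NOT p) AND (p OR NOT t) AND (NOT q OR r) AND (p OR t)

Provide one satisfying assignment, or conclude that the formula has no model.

p ↦ true; q ↦ false; r ↦ false; s ↦ true; t ↦ false; u ↦ true

Case s = true:
Unit clause (u) forces u = true.
Unit clause (NOT t) forces t = false.
Unit clause (p) forces p = true.
Unit clause (NOT q) forces q = false.
No clause remains; r is free.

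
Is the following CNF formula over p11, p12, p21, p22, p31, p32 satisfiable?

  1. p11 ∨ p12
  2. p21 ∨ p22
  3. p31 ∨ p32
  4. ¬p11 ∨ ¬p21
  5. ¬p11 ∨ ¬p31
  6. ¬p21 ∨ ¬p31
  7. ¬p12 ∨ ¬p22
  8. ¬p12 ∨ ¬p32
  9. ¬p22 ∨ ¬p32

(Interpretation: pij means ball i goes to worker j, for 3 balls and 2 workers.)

No

Case p11 = True:
(¬p21) alone gives p21 = False.
(p22) alone gives p22 = True.
(¬p31) alone gives p31 = False.
(p32) alone gives p32 = True.
That conflicts with the unit clause (¬p32).
Backtrack on p11: now try p11 = False.
(p12) alone gives p12 = True.
(¬p22) alone gives p22 = False.
(p21) alone gives p21 = True.
(¬p31) alone gives p31 = False.
(p32) alone gives p32 = True.
That conflicts with the unit clause (¬p32).
Both values of p11 lead to a conflict.
No assignment satisfies every clause.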